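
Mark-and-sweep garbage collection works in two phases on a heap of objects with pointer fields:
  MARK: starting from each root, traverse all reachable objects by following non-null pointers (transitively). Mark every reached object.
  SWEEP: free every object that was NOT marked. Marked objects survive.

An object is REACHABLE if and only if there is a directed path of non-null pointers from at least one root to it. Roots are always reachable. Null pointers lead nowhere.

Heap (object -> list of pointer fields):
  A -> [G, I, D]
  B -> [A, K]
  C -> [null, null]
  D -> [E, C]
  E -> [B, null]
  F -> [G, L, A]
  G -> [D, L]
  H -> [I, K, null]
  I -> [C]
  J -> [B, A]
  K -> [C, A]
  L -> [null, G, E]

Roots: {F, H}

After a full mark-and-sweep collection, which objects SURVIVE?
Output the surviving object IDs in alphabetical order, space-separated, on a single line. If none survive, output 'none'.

Answer: A B C D E F G H I K L

Derivation:
Roots: F H
Mark F: refs=G L A, marked=F
Mark H: refs=I K null, marked=F H
Mark G: refs=D L, marked=F G H
Mark L: refs=null G E, marked=F G H L
Mark A: refs=G I D, marked=A F G H L
Mark I: refs=C, marked=A F G H I L
Mark K: refs=C A, marked=A F G H I K L
Mark D: refs=E C, marked=A D F G H I K L
Mark E: refs=B null, marked=A D E F G H I K L
Mark C: refs=null null, marked=A C D E F G H I K L
Mark B: refs=A K, marked=A B C D E F G H I K L
Unmarked (collected): J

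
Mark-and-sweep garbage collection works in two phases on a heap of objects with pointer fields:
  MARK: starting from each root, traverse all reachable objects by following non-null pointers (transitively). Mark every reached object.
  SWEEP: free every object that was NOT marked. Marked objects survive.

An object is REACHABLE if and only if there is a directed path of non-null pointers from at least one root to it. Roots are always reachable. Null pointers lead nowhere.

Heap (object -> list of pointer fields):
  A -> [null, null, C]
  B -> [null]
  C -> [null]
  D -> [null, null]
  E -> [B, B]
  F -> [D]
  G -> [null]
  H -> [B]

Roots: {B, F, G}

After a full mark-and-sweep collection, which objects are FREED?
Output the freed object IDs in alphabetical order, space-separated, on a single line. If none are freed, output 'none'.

Roots: B F G
Mark B: refs=null, marked=B
Mark F: refs=D, marked=B F
Mark G: refs=null, marked=B F G
Mark D: refs=null null, marked=B D F G
Unmarked (collected): A C E H

Answer: A C E H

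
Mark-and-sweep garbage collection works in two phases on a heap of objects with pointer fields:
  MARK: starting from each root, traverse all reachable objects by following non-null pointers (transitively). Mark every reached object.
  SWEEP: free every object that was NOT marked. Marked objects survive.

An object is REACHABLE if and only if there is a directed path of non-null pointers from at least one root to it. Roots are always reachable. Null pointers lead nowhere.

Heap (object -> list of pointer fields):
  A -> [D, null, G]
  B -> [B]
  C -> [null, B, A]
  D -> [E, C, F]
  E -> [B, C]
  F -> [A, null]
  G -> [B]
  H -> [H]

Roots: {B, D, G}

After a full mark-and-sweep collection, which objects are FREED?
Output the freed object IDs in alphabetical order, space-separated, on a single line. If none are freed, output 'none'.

Answer: H

Derivation:
Roots: B D G
Mark B: refs=B, marked=B
Mark D: refs=E C F, marked=B D
Mark G: refs=B, marked=B D G
Mark E: refs=B C, marked=B D E G
Mark C: refs=null B A, marked=B C D E G
Mark F: refs=A null, marked=B C D E F G
Mark A: refs=D null G, marked=A B C D E F G
Unmarked (collected): H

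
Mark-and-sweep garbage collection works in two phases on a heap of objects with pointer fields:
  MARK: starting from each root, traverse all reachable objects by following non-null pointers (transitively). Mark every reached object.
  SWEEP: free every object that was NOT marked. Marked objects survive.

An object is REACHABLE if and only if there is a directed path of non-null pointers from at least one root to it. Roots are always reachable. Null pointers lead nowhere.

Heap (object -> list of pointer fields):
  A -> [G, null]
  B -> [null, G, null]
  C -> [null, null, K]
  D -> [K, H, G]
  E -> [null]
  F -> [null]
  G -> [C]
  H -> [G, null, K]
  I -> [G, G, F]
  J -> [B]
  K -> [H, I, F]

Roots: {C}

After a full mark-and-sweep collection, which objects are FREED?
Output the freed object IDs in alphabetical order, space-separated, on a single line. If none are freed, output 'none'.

Answer: A B D E J

Derivation:
Roots: C
Mark C: refs=null null K, marked=C
Mark K: refs=H I F, marked=C K
Mark H: refs=G null K, marked=C H K
Mark I: refs=G G F, marked=C H I K
Mark F: refs=null, marked=C F H I K
Mark G: refs=C, marked=C F G H I K
Unmarked (collected): A B D E J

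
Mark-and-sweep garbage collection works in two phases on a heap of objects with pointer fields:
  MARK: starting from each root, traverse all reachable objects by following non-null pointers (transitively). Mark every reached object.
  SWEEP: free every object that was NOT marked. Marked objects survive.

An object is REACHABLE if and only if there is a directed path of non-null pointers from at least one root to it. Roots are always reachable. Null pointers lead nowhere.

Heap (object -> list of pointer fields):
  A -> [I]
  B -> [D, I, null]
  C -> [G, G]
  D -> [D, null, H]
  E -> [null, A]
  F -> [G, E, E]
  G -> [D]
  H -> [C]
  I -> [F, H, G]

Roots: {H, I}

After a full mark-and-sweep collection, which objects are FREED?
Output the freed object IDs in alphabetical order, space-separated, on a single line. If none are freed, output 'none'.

Roots: H I
Mark H: refs=C, marked=H
Mark I: refs=F H G, marked=H I
Mark C: refs=G G, marked=C H I
Mark F: refs=G E E, marked=C F H I
Mark G: refs=D, marked=C F G H I
Mark E: refs=null A, marked=C E F G H I
Mark D: refs=D null H, marked=C D E F G H I
Mark A: refs=I, marked=A C D E F G H I
Unmarked (collected): B

Answer: B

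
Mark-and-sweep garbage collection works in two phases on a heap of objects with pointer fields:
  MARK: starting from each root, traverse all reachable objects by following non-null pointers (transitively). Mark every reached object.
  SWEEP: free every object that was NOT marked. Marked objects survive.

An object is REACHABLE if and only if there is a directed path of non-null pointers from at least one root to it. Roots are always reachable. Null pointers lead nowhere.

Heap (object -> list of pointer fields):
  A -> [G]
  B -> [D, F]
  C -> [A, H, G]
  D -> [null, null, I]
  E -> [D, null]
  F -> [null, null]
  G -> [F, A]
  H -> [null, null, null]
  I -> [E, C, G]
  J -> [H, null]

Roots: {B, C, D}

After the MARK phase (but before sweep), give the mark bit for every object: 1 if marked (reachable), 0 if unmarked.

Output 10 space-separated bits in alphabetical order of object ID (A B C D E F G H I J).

Answer: 1 1 1 1 1 1 1 1 1 0

Derivation:
Roots: B C D
Mark B: refs=D F, marked=B
Mark C: refs=A H G, marked=B C
Mark D: refs=null null I, marked=B C D
Mark F: refs=null null, marked=B C D F
Mark A: refs=G, marked=A B C D F
Mark H: refs=null null null, marked=A B C D F H
Mark G: refs=F A, marked=A B C D F G H
Mark I: refs=E C G, marked=A B C D F G H I
Mark E: refs=D null, marked=A B C D E F G H I
Unmarked (collected): J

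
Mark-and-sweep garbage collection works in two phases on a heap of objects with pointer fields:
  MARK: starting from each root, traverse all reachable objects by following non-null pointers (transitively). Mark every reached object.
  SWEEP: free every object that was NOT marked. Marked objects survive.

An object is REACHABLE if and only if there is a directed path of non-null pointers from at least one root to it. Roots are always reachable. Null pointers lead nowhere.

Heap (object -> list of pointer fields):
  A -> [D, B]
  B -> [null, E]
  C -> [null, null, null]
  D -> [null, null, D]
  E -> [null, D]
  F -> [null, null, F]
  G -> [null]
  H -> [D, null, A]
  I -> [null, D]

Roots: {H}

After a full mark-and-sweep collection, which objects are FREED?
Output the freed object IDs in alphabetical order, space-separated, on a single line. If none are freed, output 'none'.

Roots: H
Mark H: refs=D null A, marked=H
Mark D: refs=null null D, marked=D H
Mark A: refs=D B, marked=A D H
Mark B: refs=null E, marked=A B D H
Mark E: refs=null D, marked=A B D E H
Unmarked (collected): C F G I

Answer: C F G I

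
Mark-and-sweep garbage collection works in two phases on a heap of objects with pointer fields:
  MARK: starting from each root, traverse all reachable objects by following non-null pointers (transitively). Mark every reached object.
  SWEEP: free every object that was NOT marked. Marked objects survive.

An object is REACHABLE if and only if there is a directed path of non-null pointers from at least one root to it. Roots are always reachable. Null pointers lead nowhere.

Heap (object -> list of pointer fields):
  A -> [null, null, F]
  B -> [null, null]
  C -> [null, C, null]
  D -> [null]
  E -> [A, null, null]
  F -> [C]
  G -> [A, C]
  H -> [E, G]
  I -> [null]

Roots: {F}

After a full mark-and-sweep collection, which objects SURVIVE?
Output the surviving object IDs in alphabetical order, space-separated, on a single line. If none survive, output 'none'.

Roots: F
Mark F: refs=C, marked=F
Mark C: refs=null C null, marked=C F
Unmarked (collected): A B D E G H I

Answer: C F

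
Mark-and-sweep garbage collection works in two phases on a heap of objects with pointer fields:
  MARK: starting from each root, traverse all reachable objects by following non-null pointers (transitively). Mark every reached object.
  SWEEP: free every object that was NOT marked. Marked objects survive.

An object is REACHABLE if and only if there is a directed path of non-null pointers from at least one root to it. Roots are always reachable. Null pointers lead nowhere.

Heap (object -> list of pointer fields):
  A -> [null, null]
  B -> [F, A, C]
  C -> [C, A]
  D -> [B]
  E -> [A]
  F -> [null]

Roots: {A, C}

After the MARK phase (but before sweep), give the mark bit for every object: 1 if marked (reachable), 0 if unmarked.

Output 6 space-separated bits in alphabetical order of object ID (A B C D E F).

Answer: 1 0 1 0 0 0

Derivation:
Roots: A C
Mark A: refs=null null, marked=A
Mark C: refs=C A, marked=A C
Unmarked (collected): B D E F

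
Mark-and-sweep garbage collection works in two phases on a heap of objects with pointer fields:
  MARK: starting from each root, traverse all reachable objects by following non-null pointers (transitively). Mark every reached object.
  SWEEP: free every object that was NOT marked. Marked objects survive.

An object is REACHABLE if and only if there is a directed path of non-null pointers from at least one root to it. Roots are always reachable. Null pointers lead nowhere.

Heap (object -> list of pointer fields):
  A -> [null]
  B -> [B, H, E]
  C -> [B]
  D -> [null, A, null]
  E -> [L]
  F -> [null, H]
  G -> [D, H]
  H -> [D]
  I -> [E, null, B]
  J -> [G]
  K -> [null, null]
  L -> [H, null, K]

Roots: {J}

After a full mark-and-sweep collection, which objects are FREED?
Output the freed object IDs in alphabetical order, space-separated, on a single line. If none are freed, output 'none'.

Answer: B C E F I K L

Derivation:
Roots: J
Mark J: refs=G, marked=J
Mark G: refs=D H, marked=G J
Mark D: refs=null A null, marked=D G J
Mark H: refs=D, marked=D G H J
Mark A: refs=null, marked=A D G H J
Unmarked (collected): B C E F I K L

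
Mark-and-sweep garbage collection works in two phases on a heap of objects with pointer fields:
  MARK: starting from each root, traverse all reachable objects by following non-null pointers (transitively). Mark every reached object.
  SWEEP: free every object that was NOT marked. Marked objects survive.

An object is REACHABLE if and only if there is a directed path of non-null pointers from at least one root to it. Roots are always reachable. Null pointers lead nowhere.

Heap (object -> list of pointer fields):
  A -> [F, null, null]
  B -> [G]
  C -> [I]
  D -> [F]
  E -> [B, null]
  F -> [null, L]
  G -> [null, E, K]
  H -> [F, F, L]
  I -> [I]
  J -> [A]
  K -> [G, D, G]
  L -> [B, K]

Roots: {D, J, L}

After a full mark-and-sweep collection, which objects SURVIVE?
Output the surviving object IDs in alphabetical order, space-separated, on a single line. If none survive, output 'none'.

Roots: D J L
Mark D: refs=F, marked=D
Mark J: refs=A, marked=D J
Mark L: refs=B K, marked=D J L
Mark F: refs=null L, marked=D F J L
Mark A: refs=F null null, marked=A D F J L
Mark B: refs=G, marked=A B D F J L
Mark K: refs=G D G, marked=A B D F J K L
Mark G: refs=null E K, marked=A B D F G J K L
Mark E: refs=B null, marked=A B D E F G J K L
Unmarked (collected): C H I

Answer: A B D E F G J K L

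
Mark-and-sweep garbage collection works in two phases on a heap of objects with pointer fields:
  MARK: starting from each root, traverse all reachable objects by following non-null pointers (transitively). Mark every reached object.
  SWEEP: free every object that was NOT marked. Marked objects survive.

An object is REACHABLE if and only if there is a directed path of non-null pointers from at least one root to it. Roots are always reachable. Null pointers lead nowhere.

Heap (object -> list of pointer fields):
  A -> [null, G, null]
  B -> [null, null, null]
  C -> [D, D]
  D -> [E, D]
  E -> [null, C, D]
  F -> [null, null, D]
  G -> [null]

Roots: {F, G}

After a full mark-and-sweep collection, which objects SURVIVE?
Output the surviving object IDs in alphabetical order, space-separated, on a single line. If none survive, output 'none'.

Answer: C D E F G

Derivation:
Roots: F G
Mark F: refs=null null D, marked=F
Mark G: refs=null, marked=F G
Mark D: refs=E D, marked=D F G
Mark E: refs=null C D, marked=D E F G
Mark C: refs=D D, marked=C D E F G
Unmarked (collected): A B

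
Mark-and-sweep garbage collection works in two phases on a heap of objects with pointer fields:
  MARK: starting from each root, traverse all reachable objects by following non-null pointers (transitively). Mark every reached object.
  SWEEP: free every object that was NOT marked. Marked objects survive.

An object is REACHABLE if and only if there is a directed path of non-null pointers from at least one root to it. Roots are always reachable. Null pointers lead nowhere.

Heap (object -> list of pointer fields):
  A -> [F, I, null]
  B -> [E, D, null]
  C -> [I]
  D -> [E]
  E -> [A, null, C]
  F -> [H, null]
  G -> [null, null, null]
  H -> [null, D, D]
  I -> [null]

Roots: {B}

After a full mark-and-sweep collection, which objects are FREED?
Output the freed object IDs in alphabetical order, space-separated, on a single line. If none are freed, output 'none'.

Answer: G

Derivation:
Roots: B
Mark B: refs=E D null, marked=B
Mark E: refs=A null C, marked=B E
Mark D: refs=E, marked=B D E
Mark A: refs=F I null, marked=A B D E
Mark C: refs=I, marked=A B C D E
Mark F: refs=H null, marked=A B C D E F
Mark I: refs=null, marked=A B C D E F I
Mark H: refs=null D D, marked=A B C D E F H I
Unmarked (collected): G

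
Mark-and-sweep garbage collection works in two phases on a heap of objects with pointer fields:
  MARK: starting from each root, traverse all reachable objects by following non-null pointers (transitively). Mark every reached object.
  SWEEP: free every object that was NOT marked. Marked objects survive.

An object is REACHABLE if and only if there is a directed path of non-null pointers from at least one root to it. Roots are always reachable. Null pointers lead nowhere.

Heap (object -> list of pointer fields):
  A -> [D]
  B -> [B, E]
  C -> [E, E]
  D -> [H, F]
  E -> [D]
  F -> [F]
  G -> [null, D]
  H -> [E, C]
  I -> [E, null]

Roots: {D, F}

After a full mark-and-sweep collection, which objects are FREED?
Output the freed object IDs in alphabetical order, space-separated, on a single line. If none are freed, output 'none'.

Answer: A B G I

Derivation:
Roots: D F
Mark D: refs=H F, marked=D
Mark F: refs=F, marked=D F
Mark H: refs=E C, marked=D F H
Mark E: refs=D, marked=D E F H
Mark C: refs=E E, marked=C D E F H
Unmarked (collected): A B G I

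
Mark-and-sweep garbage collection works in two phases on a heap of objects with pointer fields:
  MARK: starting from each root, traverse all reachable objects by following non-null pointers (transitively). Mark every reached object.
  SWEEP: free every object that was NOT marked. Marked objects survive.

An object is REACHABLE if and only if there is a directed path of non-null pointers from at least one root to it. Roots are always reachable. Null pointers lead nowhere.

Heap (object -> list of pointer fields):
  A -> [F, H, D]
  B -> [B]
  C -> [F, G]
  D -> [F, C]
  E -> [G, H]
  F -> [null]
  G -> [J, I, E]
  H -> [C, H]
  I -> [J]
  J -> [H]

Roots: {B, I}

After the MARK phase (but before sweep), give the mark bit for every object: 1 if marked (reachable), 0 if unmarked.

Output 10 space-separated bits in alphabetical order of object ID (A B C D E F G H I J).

Answer: 0 1 1 0 1 1 1 1 1 1

Derivation:
Roots: B I
Mark B: refs=B, marked=B
Mark I: refs=J, marked=B I
Mark J: refs=H, marked=B I J
Mark H: refs=C H, marked=B H I J
Mark C: refs=F G, marked=B C H I J
Mark F: refs=null, marked=B C F H I J
Mark G: refs=J I E, marked=B C F G H I J
Mark E: refs=G H, marked=B C E F G H I J
Unmarked (collected): A D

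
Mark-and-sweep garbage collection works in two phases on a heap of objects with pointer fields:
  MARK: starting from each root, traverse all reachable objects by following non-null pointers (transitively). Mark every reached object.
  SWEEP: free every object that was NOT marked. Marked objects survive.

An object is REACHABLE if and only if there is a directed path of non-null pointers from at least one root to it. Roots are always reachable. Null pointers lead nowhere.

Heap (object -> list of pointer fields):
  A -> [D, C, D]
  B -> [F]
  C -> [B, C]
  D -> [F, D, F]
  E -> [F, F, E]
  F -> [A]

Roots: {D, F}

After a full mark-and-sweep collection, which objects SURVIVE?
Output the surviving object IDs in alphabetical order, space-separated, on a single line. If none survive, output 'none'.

Answer: A B C D F

Derivation:
Roots: D F
Mark D: refs=F D F, marked=D
Mark F: refs=A, marked=D F
Mark A: refs=D C D, marked=A D F
Mark C: refs=B C, marked=A C D F
Mark B: refs=F, marked=A B C D F
Unmarked (collected): E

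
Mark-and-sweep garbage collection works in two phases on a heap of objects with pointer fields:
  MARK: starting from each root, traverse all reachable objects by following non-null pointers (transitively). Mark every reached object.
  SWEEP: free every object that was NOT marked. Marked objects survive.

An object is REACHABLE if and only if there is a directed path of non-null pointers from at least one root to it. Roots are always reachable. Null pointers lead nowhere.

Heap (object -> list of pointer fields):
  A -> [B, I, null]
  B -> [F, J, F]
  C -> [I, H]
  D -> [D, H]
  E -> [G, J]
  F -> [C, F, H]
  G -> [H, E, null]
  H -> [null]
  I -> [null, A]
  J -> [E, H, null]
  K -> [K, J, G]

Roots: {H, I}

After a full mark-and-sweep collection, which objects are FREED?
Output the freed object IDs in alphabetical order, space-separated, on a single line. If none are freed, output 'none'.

Roots: H I
Mark H: refs=null, marked=H
Mark I: refs=null A, marked=H I
Mark A: refs=B I null, marked=A H I
Mark B: refs=F J F, marked=A B H I
Mark F: refs=C F H, marked=A B F H I
Mark J: refs=E H null, marked=A B F H I J
Mark C: refs=I H, marked=A B C F H I J
Mark E: refs=G J, marked=A B C E F H I J
Mark G: refs=H E null, marked=A B C E F G H I J
Unmarked (collected): D K

Answer: D K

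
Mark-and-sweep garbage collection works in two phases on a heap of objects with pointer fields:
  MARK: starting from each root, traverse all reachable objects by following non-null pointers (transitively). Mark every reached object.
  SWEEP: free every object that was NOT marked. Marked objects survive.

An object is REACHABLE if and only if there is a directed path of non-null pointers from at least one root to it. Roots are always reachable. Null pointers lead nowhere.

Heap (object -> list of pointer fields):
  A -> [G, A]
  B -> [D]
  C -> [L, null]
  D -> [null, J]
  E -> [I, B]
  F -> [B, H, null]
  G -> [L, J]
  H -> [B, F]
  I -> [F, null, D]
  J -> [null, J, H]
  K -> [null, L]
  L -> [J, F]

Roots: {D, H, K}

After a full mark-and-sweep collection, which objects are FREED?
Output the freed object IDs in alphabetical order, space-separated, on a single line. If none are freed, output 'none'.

Answer: A C E G I

Derivation:
Roots: D H K
Mark D: refs=null J, marked=D
Mark H: refs=B F, marked=D H
Mark K: refs=null L, marked=D H K
Mark J: refs=null J H, marked=D H J K
Mark B: refs=D, marked=B D H J K
Mark F: refs=B H null, marked=B D F H J K
Mark L: refs=J F, marked=B D F H J K L
Unmarked (collected): A C E G I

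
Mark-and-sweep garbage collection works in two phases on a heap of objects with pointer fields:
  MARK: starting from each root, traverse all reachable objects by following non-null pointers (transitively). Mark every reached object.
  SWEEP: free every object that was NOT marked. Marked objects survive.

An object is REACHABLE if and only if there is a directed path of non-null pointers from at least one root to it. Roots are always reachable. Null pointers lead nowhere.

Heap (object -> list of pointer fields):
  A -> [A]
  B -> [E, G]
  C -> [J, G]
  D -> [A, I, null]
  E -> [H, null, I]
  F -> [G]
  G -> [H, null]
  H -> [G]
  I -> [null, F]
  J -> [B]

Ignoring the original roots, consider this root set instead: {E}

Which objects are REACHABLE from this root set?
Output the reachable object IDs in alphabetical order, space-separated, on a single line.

Answer: E F G H I

Derivation:
Roots: E
Mark E: refs=H null I, marked=E
Mark H: refs=G, marked=E H
Mark I: refs=null F, marked=E H I
Mark G: refs=H null, marked=E G H I
Mark F: refs=G, marked=E F G H I
Unmarked (collected): A B C D J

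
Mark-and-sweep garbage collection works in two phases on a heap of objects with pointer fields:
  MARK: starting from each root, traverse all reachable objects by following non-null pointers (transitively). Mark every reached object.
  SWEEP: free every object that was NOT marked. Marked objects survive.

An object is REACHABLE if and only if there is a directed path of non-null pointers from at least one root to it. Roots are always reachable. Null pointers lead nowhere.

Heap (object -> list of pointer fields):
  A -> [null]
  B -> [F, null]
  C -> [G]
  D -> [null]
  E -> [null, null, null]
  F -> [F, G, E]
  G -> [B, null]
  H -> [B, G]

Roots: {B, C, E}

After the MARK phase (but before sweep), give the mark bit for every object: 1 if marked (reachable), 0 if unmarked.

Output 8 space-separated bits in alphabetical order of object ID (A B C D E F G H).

Answer: 0 1 1 0 1 1 1 0

Derivation:
Roots: B C E
Mark B: refs=F null, marked=B
Mark C: refs=G, marked=B C
Mark E: refs=null null null, marked=B C E
Mark F: refs=F G E, marked=B C E F
Mark G: refs=B null, marked=B C E F G
Unmarked (collected): A D H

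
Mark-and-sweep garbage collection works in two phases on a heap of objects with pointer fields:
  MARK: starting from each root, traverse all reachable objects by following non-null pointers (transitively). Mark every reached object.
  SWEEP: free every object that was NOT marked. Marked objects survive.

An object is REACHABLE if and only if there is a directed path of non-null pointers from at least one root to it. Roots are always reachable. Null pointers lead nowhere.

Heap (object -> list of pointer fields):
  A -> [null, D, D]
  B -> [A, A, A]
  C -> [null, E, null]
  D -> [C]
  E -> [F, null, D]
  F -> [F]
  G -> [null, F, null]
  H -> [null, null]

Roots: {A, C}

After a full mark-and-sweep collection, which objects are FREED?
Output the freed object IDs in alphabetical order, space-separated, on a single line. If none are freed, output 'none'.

Roots: A C
Mark A: refs=null D D, marked=A
Mark C: refs=null E null, marked=A C
Mark D: refs=C, marked=A C D
Mark E: refs=F null D, marked=A C D E
Mark F: refs=F, marked=A C D E F
Unmarked (collected): B G H

Answer: B G H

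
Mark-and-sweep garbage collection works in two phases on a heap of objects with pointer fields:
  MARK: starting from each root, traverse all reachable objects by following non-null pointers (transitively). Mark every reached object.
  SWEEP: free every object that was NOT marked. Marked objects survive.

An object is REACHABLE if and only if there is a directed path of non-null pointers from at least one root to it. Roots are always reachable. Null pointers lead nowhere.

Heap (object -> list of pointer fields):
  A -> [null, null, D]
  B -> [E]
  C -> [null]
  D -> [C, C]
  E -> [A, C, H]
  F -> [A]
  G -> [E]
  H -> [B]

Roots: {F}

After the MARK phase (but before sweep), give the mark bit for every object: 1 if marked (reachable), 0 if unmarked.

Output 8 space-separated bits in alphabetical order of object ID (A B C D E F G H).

Answer: 1 0 1 1 0 1 0 0

Derivation:
Roots: F
Mark F: refs=A, marked=F
Mark A: refs=null null D, marked=A F
Mark D: refs=C C, marked=A D F
Mark C: refs=null, marked=A C D F
Unmarked (collected): B E G H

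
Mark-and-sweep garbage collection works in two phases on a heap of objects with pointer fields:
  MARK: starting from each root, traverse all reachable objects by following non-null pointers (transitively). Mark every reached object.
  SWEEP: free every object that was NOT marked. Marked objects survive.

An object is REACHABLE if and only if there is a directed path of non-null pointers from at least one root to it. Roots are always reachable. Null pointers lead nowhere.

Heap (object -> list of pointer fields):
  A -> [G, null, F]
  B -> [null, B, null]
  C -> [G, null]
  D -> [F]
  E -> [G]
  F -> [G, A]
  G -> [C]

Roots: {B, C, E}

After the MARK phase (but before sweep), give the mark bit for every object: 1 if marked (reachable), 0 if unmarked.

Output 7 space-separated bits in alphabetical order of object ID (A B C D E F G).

Answer: 0 1 1 0 1 0 1

Derivation:
Roots: B C E
Mark B: refs=null B null, marked=B
Mark C: refs=G null, marked=B C
Mark E: refs=G, marked=B C E
Mark G: refs=C, marked=B C E G
Unmarked (collected): A D F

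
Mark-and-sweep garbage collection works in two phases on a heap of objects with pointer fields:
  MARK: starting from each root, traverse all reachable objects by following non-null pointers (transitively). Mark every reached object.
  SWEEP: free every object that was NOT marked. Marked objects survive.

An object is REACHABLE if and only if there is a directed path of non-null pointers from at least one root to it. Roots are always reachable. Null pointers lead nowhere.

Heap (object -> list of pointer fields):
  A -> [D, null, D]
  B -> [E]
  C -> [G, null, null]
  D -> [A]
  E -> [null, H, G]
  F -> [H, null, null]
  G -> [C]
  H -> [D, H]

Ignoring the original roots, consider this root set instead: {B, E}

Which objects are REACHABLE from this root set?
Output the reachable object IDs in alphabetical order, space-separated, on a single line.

Answer: A B C D E G H

Derivation:
Roots: B E
Mark B: refs=E, marked=B
Mark E: refs=null H G, marked=B E
Mark H: refs=D H, marked=B E H
Mark G: refs=C, marked=B E G H
Mark D: refs=A, marked=B D E G H
Mark C: refs=G null null, marked=B C D E G H
Mark A: refs=D null D, marked=A B C D E G H
Unmarked (collected): F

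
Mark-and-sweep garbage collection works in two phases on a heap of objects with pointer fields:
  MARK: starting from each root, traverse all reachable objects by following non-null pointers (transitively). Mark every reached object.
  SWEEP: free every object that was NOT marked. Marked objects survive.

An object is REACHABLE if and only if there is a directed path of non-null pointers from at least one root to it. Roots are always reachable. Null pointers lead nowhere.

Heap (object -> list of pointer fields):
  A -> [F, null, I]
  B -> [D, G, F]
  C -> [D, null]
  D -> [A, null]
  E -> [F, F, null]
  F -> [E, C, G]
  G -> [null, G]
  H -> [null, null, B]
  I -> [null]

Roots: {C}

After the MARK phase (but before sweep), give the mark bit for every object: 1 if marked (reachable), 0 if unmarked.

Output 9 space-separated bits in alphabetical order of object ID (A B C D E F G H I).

Answer: 1 0 1 1 1 1 1 0 1

Derivation:
Roots: C
Mark C: refs=D null, marked=C
Mark D: refs=A null, marked=C D
Mark A: refs=F null I, marked=A C D
Mark F: refs=E C G, marked=A C D F
Mark I: refs=null, marked=A C D F I
Mark E: refs=F F null, marked=A C D E F I
Mark G: refs=null G, marked=A C D E F G I
Unmarked (collected): B H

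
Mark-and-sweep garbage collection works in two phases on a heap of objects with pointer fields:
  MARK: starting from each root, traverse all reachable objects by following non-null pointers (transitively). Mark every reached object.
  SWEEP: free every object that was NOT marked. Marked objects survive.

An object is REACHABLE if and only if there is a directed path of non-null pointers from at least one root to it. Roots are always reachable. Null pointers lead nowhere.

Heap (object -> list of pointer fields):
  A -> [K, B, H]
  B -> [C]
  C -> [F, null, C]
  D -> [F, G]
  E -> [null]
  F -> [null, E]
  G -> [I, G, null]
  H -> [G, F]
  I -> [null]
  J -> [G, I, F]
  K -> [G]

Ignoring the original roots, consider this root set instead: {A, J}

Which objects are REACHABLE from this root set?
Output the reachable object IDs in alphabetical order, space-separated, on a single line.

Roots: A J
Mark A: refs=K B H, marked=A
Mark J: refs=G I F, marked=A J
Mark K: refs=G, marked=A J K
Mark B: refs=C, marked=A B J K
Mark H: refs=G F, marked=A B H J K
Mark G: refs=I G null, marked=A B G H J K
Mark I: refs=null, marked=A B G H I J K
Mark F: refs=null E, marked=A B F G H I J K
Mark C: refs=F null C, marked=A B C F G H I J K
Mark E: refs=null, marked=A B C E F G H I J K
Unmarked (collected): D

Answer: A B C E F G H I J K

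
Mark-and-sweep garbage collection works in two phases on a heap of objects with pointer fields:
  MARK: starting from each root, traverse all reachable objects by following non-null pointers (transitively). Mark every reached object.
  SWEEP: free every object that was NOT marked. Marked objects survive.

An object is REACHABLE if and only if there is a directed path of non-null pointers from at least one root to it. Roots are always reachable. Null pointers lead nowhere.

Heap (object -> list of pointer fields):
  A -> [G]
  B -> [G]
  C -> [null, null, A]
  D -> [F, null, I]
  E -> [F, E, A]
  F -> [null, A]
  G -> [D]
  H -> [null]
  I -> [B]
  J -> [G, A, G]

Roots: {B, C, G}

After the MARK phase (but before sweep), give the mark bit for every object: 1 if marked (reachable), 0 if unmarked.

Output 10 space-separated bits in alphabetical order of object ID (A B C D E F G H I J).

Roots: B C G
Mark B: refs=G, marked=B
Mark C: refs=null null A, marked=B C
Mark G: refs=D, marked=B C G
Mark A: refs=G, marked=A B C G
Mark D: refs=F null I, marked=A B C D G
Mark F: refs=null A, marked=A B C D F G
Mark I: refs=B, marked=A B C D F G I
Unmarked (collected): E H J

Answer: 1 1 1 1 0 1 1 0 1 0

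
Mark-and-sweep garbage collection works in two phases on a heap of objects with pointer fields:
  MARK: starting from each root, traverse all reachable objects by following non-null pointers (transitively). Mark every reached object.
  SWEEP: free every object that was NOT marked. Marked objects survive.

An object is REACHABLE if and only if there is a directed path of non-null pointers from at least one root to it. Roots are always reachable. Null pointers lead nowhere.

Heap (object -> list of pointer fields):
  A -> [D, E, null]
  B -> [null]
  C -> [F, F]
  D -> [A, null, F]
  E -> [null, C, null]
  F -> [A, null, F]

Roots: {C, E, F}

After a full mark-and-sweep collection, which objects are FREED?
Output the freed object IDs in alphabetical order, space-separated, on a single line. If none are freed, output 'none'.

Answer: B

Derivation:
Roots: C E F
Mark C: refs=F F, marked=C
Mark E: refs=null C null, marked=C E
Mark F: refs=A null F, marked=C E F
Mark A: refs=D E null, marked=A C E F
Mark D: refs=A null F, marked=A C D E F
Unmarked (collected): B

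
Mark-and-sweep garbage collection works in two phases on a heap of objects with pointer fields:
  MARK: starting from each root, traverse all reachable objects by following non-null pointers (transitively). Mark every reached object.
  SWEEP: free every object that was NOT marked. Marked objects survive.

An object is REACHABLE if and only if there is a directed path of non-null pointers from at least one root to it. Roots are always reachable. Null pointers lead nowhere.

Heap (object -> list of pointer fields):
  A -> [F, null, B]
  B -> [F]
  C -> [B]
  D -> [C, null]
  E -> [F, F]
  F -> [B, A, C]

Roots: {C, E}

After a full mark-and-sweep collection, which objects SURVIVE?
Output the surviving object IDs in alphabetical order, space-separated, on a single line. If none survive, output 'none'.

Roots: C E
Mark C: refs=B, marked=C
Mark E: refs=F F, marked=C E
Mark B: refs=F, marked=B C E
Mark F: refs=B A C, marked=B C E F
Mark A: refs=F null B, marked=A B C E F
Unmarked (collected): D

Answer: A B C E F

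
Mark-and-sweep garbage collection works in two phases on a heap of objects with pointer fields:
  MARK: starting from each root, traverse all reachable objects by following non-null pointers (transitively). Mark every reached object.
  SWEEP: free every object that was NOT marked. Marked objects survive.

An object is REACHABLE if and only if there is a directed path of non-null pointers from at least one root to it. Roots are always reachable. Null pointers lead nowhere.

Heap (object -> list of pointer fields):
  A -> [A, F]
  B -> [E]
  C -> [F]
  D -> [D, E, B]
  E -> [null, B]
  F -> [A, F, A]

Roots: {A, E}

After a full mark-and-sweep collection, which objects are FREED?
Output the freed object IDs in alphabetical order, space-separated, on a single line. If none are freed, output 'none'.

Answer: C D

Derivation:
Roots: A E
Mark A: refs=A F, marked=A
Mark E: refs=null B, marked=A E
Mark F: refs=A F A, marked=A E F
Mark B: refs=E, marked=A B E F
Unmarked (collected): C D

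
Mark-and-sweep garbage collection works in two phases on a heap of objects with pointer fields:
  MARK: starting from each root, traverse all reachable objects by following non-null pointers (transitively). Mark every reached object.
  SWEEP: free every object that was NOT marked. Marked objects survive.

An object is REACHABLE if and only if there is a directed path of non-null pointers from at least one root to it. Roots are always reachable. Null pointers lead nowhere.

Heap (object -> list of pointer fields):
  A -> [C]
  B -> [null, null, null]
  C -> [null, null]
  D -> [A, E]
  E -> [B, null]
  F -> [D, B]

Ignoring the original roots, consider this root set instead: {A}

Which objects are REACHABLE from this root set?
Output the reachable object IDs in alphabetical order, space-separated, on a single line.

Answer: A C

Derivation:
Roots: A
Mark A: refs=C, marked=A
Mark C: refs=null null, marked=A C
Unmarked (collected): B D E F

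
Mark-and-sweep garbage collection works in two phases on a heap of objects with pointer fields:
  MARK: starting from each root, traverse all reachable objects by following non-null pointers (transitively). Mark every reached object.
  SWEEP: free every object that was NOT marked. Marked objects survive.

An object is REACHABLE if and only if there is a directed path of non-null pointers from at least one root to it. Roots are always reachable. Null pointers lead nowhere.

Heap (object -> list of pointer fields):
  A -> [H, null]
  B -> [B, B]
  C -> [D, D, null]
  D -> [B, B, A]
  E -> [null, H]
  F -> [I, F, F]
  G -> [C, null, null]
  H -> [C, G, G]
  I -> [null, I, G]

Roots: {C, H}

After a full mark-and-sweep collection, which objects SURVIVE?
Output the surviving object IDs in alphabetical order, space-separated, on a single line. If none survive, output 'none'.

Roots: C H
Mark C: refs=D D null, marked=C
Mark H: refs=C G G, marked=C H
Mark D: refs=B B A, marked=C D H
Mark G: refs=C null null, marked=C D G H
Mark B: refs=B B, marked=B C D G H
Mark A: refs=H null, marked=A B C D G H
Unmarked (collected): E F I

Answer: A B C D G H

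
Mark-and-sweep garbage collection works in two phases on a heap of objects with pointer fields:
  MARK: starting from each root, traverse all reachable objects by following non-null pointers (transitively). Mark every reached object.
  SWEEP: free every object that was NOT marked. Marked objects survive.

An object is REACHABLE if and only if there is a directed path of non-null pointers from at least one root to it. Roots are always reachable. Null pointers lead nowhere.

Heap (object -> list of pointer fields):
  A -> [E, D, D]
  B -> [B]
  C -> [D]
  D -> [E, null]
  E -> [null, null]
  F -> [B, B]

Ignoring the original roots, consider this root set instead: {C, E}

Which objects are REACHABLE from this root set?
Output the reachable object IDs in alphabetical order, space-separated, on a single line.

Answer: C D E

Derivation:
Roots: C E
Mark C: refs=D, marked=C
Mark E: refs=null null, marked=C E
Mark D: refs=E null, marked=C D E
Unmarked (collected): A B F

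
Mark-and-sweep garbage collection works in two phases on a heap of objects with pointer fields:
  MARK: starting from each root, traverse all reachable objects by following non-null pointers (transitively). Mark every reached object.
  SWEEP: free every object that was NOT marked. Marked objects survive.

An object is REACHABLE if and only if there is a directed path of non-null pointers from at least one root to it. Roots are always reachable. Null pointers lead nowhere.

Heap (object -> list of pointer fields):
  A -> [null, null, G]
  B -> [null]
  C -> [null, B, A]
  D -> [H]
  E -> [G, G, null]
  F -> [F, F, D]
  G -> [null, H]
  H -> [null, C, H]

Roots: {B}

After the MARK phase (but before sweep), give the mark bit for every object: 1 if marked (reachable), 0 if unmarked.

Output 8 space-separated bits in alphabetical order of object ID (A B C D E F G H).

Answer: 0 1 0 0 0 0 0 0

Derivation:
Roots: B
Mark B: refs=null, marked=B
Unmarked (collected): A C D E F G H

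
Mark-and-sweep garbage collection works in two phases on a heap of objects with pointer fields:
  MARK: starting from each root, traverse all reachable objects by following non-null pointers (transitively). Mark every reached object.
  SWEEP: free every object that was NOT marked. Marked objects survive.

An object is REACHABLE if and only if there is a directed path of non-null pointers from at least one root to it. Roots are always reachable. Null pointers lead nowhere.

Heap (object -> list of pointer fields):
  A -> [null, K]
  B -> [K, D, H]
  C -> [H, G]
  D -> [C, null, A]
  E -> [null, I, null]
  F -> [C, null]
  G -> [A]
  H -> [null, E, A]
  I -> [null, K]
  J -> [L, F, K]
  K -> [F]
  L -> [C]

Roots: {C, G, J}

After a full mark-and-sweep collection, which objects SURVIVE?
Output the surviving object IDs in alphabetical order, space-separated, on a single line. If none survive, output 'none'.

Answer: A C E F G H I J K L

Derivation:
Roots: C G J
Mark C: refs=H G, marked=C
Mark G: refs=A, marked=C G
Mark J: refs=L F K, marked=C G J
Mark H: refs=null E A, marked=C G H J
Mark A: refs=null K, marked=A C G H J
Mark L: refs=C, marked=A C G H J L
Mark F: refs=C null, marked=A C F G H J L
Mark K: refs=F, marked=A C F G H J K L
Mark E: refs=null I null, marked=A C E F G H J K L
Mark I: refs=null K, marked=A C E F G H I J K L
Unmarked (collected): B D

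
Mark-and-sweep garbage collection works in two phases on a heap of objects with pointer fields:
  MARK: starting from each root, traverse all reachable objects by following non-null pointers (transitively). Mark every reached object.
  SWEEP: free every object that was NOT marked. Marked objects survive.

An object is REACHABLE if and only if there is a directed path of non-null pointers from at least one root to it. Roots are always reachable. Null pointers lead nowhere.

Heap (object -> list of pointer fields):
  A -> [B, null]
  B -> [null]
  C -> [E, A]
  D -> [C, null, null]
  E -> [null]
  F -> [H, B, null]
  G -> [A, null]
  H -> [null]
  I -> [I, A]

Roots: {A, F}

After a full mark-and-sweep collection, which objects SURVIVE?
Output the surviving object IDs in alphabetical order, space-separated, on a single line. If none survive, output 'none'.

Roots: A F
Mark A: refs=B null, marked=A
Mark F: refs=H B null, marked=A F
Mark B: refs=null, marked=A B F
Mark H: refs=null, marked=A B F H
Unmarked (collected): C D E G I

Answer: A B F H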